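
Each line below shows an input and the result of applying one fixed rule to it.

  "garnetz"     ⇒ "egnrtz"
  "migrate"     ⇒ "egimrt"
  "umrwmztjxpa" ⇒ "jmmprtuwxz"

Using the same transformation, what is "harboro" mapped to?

bhoorr

The pattern: sort the characters into alphabetical order, then delete the first character.
On "harboro": the first step gives "abhoorr", and the second then gives "bhoorr".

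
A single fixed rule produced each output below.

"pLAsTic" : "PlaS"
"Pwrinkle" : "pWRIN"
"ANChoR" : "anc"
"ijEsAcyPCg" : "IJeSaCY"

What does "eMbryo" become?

EmB

Looking at the pairs, the operation is to flip the case of every letter, then delete the last 3 characters.
Starting from "eMbryo": after the first operation, "EmBRYO"; after the second, "EmB".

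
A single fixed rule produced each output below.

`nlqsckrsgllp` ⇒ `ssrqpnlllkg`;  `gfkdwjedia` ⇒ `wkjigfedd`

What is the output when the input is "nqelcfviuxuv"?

The rule is to sort the characters into reverse alphabetical order, then delete the last character.
"nqelcfviuxuv" → "xvvuuqnlife".

xvvuuqnlife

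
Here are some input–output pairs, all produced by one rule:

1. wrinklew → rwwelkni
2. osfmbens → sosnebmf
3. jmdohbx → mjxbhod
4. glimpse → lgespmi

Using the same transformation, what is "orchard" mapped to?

The transformation: move the first 2 characters to the end (rotate left by 2), then reverse the string.
Applying both steps to "orchard": "chardor", then "rodrahc".
(Check on "osfmbens": → "fmbensos" → "sosnebmf" ✓)

rodrahc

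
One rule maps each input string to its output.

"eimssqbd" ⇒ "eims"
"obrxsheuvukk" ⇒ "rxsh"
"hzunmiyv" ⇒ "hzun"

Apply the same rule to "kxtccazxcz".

xtcc

The rule is to swap the front and back halves of the string, then keep only the last 4 characters.
On "kxtccazxcz": the first step gives "azxczkxtcc", and the second then gives "xtcc".
(Check on "eimssqbd": → "sqbdeims" → "eims" ✓)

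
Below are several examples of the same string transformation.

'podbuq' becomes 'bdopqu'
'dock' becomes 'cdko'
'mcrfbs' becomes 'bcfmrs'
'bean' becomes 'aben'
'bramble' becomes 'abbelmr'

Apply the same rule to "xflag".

Rule — sort the characters into alphabetical order.
So "xflag" becomes "afglx".

afglx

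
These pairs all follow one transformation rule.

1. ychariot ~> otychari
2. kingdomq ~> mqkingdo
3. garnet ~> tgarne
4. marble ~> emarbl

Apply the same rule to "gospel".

lgospe

In each case the input is transformed by: swap the front and back halves of the string, then move the first 2 characters to the end (rotate left by 2).
"gospel" → "lgospe".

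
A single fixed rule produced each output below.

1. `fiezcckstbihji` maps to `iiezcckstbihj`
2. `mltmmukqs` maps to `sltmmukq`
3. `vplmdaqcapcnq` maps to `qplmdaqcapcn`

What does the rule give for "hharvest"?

tharves

In each case the input is transformed by: delete the first character, then move the last character to the front.
Working it through for "hharvest": intermediate "harvest", final "tharves".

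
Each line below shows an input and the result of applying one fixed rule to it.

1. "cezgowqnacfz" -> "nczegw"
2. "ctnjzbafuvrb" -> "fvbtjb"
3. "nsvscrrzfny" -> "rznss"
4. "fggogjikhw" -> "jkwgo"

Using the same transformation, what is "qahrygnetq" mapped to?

The transformation: keep every other character starting from the second (positions 2nd, 4th, 6th, ...), then move the last 3 characters to the front (rotate right by 3).
Applying both steps to "qahrygnetq": "argeq", then "geqar".

geqar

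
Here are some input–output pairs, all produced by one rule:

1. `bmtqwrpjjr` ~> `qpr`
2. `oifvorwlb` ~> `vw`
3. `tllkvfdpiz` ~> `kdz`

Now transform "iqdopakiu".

The rule is to delete the first 2 characters, then keep one character in every 3, starting at position 2 (positions 2nd, 5th, 8th, ...).
On "iqdopakiu": the first step gives "dopakiu", and the second then gives "ok".

ok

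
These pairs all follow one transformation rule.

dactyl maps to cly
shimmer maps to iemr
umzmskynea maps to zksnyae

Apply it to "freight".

Each output is the input with this applied: swap each adjacent pair of characters (1↔2, 3↔4, ...), then delete the first 3 characters.
For "freight", step one produces "rfiehgt"; step two turns that into "ehgt".

ehgt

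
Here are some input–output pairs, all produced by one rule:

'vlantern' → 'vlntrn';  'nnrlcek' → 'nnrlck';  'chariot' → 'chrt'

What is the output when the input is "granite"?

grnt

In each case the input is transformed by: remove every vowel.
"granite" → "grnt".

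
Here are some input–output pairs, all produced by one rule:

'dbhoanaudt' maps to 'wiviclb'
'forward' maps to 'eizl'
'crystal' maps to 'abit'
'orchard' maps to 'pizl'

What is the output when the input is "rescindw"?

kqvle

Each output is the input with this applied: shift every letter 8 places forward in the alphabet (wrapping around), then delete the first 3 characters.
Applying both steps to "rescindw": "zmakqvle", then "kqvle".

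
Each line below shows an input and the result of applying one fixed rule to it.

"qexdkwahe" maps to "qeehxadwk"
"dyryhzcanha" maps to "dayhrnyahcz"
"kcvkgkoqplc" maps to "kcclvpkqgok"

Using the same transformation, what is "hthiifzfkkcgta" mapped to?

The rule is to take characters alternately from the front and the back (1st, last, 2nd, 2nd-last, ...).
Doing the same to "hthiifzfkkcgta": "hatthgicikfkzf".

hatthgicikfkzf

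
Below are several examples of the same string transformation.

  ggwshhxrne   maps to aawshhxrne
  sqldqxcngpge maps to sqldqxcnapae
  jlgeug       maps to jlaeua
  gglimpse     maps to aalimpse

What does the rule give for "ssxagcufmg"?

ssxaacufma

The transformation: replace every "g" with "a".
So "ssxagcufmg" becomes "ssxaacufma".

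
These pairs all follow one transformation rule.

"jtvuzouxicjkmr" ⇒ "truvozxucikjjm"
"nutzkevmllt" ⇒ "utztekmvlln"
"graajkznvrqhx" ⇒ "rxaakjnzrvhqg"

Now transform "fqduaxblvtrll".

What's happening: swap the first and last characters, then swap each adjacent pair of characters (1↔2, 3↔4, ...).
Working it through for "fqduaxblvtrll": intermediate "lqduaxblvtrlf", final "qludxalbtvlrf".

qludxalbtvlrf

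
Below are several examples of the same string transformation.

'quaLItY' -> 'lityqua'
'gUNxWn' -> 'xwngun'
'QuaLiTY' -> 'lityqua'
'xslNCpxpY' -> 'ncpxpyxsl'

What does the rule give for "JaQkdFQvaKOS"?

What's happening: move the first 3 characters to the end (rotate left by 3), then convert every letter to lowercase.
So "JaQkdFQvaKOS" becomes "kdfqvakosjaq".

kdfqvakosjaq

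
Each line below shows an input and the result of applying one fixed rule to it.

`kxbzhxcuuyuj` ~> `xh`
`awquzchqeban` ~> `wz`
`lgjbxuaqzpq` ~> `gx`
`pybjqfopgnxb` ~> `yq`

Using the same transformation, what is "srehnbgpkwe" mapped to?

rn

In each case the input is transformed by: keep one character in every 3, starting at position 2 (positions 2nd, 5th, 8th, ...), then delete the last 2 characters.
For "srehnbgpkwe" the result is "rn".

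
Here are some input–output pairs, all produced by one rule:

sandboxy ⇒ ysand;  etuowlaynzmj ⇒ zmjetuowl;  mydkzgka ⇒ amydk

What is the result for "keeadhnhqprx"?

prxkeeadh

Rule — swap the front and back halves of the string, then delete the first 3 characters.
So "keeadhnhqprx" becomes "prxkeeadh".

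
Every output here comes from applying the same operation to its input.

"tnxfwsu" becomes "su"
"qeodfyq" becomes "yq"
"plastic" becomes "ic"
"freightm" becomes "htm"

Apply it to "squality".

ity

Rule — delete the first 2 characters, then delete the first 3 characters.
Applying both steps to "squality": "uality", then "ity".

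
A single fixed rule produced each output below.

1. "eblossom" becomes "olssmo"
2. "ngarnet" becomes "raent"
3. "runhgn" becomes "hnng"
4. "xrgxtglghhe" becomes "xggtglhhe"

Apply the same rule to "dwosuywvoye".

soyuvwyoe

The rule is to swap each adjacent pair of characters (1↔2, 3↔4, ...), then delete the first 2 characters.
For "dwosuywvoye" the result is "soyuvwyoe".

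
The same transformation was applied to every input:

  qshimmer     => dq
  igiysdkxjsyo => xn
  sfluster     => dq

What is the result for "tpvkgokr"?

jq

Rule — shift every letter 1 place backward in the alphabet (wrapping around), then keep only the last 2 characters.
Applying that to "tpvkgokr" gives "jq".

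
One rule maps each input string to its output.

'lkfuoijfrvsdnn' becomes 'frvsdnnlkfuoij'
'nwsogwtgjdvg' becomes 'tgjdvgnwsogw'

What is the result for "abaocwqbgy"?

In each case the input is transformed by: swap the front and back halves of the string.
So "abaocwqbgy" becomes "wqbgyabaoc".

wqbgyabaoc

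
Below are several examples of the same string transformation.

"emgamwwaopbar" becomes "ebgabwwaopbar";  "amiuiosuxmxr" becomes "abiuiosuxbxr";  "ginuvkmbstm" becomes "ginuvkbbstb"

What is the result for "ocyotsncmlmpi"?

The transformation: replace every "m" with "b".
So "ocyotsncmlmpi" becomes "ocyotsncblbpi".

ocyotsncblbpi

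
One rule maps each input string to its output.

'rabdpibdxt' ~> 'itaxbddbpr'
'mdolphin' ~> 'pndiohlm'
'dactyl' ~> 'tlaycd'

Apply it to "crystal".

In each case the input is transformed by: take characters alternately from the front and the back (1st, last, 2nd, 2nd-last, ...), then swap the first and last characters.
Working it through for "crystal": intermediate "clrayts", final "slraytc".

slraytc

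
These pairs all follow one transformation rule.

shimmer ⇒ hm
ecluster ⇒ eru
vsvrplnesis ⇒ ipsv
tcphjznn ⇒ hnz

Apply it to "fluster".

fs

In each case the input is transformed by: sort the characters into alphabetical order, then keep one character in every 3, starting at position 2 (positions 2nd, 5th, 8th, ...).
On "fluster": the first step gives "eflrstu", and the second then gives "fs".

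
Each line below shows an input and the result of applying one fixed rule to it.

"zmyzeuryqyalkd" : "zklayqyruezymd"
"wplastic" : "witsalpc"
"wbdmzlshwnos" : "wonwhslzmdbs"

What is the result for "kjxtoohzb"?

kzhootxjb

The pattern: swap the first and last characters, then reverse the string.
"kjxtoohzb" → "bjxtoohzk" → "kzhootxjb".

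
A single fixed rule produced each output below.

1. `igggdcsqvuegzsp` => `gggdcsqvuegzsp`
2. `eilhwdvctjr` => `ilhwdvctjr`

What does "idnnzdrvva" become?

The pattern: delete the first character.
On "idnnzdrvva" that produces "dnnzdrvva".

dnnzdrvva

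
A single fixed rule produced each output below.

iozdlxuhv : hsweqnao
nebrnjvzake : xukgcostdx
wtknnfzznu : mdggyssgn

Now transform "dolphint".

heiabgm

The transformation: delete the first character, then shift every letter 7 places backward in the alphabet (wrapping around).
For "dolphint", step one produces "olphint"; step two turns that into "heiabgm".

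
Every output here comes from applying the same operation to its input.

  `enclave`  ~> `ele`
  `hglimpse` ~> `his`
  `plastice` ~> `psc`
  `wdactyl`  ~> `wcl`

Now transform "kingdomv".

kgm

The rule is to keep one character in every 3, starting at position 1 (positions 1st, 4th, 7th, ...).
For "kingdomv" the result is "kgm".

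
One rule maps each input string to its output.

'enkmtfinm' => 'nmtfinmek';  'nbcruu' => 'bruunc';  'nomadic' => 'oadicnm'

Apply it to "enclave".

nlaveec

Looking at the pairs, the operation is to move the first 2 characters to the end (rotate left by 2), then swap the first and last characters.
On "enclave": the first step gives "claveen", and the second then gives "nlaveec".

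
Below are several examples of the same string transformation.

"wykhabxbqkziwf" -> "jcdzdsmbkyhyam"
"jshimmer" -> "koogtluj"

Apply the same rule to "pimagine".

Looking at the pairs, the operation is to move the first 3 characters to the end (rotate left by 3), then shift every letter 2 places forward in the alphabet (wrapping around).
On "pimagine": the first step gives "aginepim", and the second then gives "cikpgrko".

cikpgrko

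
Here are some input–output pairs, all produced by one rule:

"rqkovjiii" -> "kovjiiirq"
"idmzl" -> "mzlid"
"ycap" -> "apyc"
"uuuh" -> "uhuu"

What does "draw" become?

awdr

The pattern: move the first 2 characters to the end (rotate left by 2).
So "draw" becomes "awdr".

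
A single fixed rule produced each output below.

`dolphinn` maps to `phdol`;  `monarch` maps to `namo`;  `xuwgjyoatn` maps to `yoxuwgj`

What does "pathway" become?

thpa

The transformation: delete the last 3 characters, then move the last 2 characters to the front (rotate right by 2).
Starting from "pathway": after the first operation, "path"; after the second, "thpa".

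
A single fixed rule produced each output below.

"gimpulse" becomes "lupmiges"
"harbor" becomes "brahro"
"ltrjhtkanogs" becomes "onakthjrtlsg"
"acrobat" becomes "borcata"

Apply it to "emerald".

aremedl

The rule is to move the last 2 characters to the front (rotate right by 2), then reverse the string.
Applying both steps to "emerald": "ldemera", then "aremedl".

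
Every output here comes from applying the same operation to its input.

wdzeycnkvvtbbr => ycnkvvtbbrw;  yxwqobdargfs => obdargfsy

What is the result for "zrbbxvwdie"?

Each output is the input with this applied: move the first character to the end, then delete the first 3 characters.
"zrbbxvwdie" → "xvwdiez".

xvwdiez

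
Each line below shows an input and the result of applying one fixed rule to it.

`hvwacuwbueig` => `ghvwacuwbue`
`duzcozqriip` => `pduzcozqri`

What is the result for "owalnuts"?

sowalnu

The pattern: move the last character to the front, then delete the last character.
Starting from "owalnuts": after the first operation, "sowalnut"; after the second, "sowalnu".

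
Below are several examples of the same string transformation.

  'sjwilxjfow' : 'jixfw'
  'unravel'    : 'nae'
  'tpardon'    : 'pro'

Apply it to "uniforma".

nfra

In each case the input is transformed by: keep every other character starting from the second (positions 2nd, 4th, 6th, ...).
So "uniforma" becomes "nfra".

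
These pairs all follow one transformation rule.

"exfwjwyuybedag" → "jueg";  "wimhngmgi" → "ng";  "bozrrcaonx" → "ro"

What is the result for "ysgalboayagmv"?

Each output is the input with this applied: keep one character in every 3, starting at position 2 (positions 2nd, 5th, 8th, ...), then delete the first character.
On "ysgalboayagmv": the first step gives "slag", and the second then gives "lag".

lag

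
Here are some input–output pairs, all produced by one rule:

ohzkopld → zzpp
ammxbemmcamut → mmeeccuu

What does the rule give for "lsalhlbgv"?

The rule is to keep one character in every 3, starting at position 3 (positions 3rd, 6th, 9th, ...), then double every character.
Applying that to "lsalhlbgv" gives "aallvv".

aallvv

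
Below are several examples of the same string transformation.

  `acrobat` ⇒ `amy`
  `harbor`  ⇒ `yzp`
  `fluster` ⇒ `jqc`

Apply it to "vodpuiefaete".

mngdcc

The transformation: shift every letter 2 places backward in the alphabet (wrapping around), then keep every other character starting from the second (positions 2nd, 4th, 6th, ...).
For "vodpuiefaete", step one produces "tmbnsgcdycrc"; step two turns that into "mngdcc".
(Check on "harbor": → "fypzmp" → "yzp" ✓)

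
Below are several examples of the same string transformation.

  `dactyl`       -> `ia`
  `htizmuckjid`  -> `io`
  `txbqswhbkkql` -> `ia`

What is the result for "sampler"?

The pattern: shift every letter 11 places backward in the alphabet (wrapping around), then keep only the vowels.
"sampler" → "hpbeatg" → "ea".

ea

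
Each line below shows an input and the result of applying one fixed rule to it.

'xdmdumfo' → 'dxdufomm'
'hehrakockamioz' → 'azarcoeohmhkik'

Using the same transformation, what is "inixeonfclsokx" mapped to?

The pattern: sort the characters into alphabetical order, then take characters alternately from the front and the back (1st, last, 2nd, 2nd-last, ...).
On "inixeonfclsokx": the first step gives "cefiiklnnoosxx", and the second then gives "cxexfsioioknln".

cxexfsioioknln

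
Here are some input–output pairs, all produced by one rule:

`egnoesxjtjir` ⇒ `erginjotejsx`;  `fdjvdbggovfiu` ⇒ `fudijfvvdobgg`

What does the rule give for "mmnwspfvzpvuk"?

In each case the input is transformed by: take characters alternately from the front and the back (1st, last, 2nd, 2nd-last, ...).
"mmnwspfvzpvuk" → "mkmunvwpszpvf".

mkmunvwpszpvf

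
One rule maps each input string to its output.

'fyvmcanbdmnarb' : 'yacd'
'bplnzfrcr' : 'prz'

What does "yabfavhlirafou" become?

afai

The rule is to take characters alternately from the front and the back (1st, last, 2nd, 2nd-last, ...), then keep one character in every 3, starting at position 3 (positions 3rd, 6th, 9th, ...).
On "yabfavhlirafou": the first step gives "yuaobffaarvihl", and the second then gives "afai".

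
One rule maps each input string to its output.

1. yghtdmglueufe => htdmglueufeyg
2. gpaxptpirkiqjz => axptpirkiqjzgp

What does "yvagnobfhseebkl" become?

agnobfhseebklyv

What's happening: move the first 2 characters to the end (rotate left by 2).
Doing the same to "yvagnobfhseebkl": "agnobfhseebklyv".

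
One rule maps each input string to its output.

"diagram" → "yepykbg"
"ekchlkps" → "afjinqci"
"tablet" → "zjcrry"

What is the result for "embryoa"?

Rule — move the first 2 characters to the end (rotate left by 2), then shift every letter 2 places backward in the alphabet (wrapping around).
"embryoa" → "zpwmyck".

zpwmyck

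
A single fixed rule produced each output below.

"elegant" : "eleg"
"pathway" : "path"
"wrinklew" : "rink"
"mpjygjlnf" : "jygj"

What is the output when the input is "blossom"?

What's happening: move the last 3 characters to the front (rotate right by 3), then keep only the last 4 characters.
Applying both steps to "blossom": "somblos", then "blos".

blos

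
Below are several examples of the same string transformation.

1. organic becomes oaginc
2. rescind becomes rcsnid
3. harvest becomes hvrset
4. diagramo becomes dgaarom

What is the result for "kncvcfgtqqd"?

What's happening: swap each adjacent pair of characters (1↔2, 3↔4, ...), then delete the first character.
Applying both steps to "kncvcfgtqqd": "nkvcfctgqqd", then "kvcfctgqqd".

kvcfctgqqd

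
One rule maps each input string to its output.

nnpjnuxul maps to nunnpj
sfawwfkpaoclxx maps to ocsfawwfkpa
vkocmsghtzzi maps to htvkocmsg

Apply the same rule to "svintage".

ntsvi

Rule — delete the last 3 characters, then move the last 2 characters to the front (rotate right by 2).
On "svintage": the first step gives "svint", and the second then gives "ntsvi".
(Check on "vkocmsghtzzi": → "vkocmsght" → "htvkocmsg" ✓)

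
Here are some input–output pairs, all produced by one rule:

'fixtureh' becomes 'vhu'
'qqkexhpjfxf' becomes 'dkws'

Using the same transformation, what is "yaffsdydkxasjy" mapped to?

nfqnl

Rule — shift every letter 13 places forward in the alphabet (wrapping around) — i.e. ROT13, then keep one character in every 3, starting at position 2 (positions 2nd, 5th, 8th, ...).
On "yaffsdydkxasjy": the first step gives "lnssfqlqxknfwl", and the second then gives "nfqnl".
(Check on "fixtureh": → "svkgheru" → "vhu" ✓)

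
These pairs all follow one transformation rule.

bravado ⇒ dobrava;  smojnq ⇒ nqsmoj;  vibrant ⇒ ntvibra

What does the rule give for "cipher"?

In each case the input is transformed by: move the last 2 characters to the front (rotate right by 2).
So "cipher" becomes "erciph".

erciph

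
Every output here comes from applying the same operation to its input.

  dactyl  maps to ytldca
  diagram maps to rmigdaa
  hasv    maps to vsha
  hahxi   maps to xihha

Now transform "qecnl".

qnlec

Each output is the input with this applied: sort the characters into reverse alphabetical order.
On "qecnl" that produces "qnlec".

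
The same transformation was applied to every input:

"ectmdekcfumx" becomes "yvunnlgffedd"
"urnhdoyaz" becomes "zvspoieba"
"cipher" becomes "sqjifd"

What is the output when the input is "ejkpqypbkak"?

In each case the input is transformed by: shift every letter 1 place forward in the alphabet (wrapping around), then sort the characters into reverse alphabetical order.
For "ejkpqypbkak", step one produces "fklqrzqclbl"; step two turns that into "zrqqlllkfcb".
(Check on "ectmdekcfumx": → "fdunefldgvny" → "yvunnlgffedd" ✓)

zrqqlllkfcb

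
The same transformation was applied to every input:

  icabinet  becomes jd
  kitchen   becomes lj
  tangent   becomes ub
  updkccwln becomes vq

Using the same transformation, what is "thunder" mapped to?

ui

The transformation: shift every letter 1 place forward in the alphabet (wrapping around), then keep only the first 2 characters.
For "thunder", step one produces "uivoefs"; step two turns that into "ui".
(Check on "updkccwln": → "vqelddxmo" → "vq" ✓)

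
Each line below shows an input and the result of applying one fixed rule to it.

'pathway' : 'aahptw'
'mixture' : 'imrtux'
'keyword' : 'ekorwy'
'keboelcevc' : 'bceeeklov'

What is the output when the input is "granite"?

Looking at the pairs, the operation is to delete the last character, then sort the characters into alphabetical order.
Applying both steps to "granite": "granit", then "aginrt".

aginrt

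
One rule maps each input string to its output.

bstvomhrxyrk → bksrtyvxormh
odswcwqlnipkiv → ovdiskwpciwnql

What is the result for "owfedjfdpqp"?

Each output is the input with this applied: take characters alternately from the front and the back (1st, last, 2nd, 2nd-last, ...).
"owfedjfdpqp" → "opwqfpeddfj".

opwqfpeddfj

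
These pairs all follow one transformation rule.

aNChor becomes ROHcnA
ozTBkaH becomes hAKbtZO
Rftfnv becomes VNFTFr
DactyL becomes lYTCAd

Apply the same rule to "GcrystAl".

LaTSYRCg

Each output is the input with this applied: reverse the string, then flip the case of every letter.
Applying both steps to "GcrystAl": "lAtsyrcG", then "LaTSYRCg".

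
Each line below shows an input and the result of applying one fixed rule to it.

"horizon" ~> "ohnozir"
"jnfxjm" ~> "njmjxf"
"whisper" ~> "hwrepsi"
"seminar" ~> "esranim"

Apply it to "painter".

apretni

The transformation: reverse the string, then move the last 2 characters to the front (rotate right by 2).
On "painter": the first step gives "retniap", and the second then gives "apretni".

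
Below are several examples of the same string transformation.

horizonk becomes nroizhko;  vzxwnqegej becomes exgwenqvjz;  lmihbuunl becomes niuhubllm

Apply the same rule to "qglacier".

eliacqrg

The rule is to take characters alternately from the front and the back (1st, last, 2nd, 2nd-last, ...), then move the first 3 characters to the end (rotate left by 3).
On "qglacier": the first step gives "qrgeliac", and the second then gives "eliacqrg".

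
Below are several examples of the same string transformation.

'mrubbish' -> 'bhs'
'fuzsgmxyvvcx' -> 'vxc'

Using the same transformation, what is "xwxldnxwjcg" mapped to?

What's happening: swap each adjacent pair of characters (1↔2, 3↔4, ...), then keep only the last 3 characters.
On "xwxldnxwjcg" that produces "cjg".

cjg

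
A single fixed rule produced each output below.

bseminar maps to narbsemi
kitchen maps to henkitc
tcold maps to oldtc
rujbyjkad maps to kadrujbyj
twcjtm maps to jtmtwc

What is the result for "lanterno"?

rnolante

Rule — move the last 3 characters to the front (rotate right by 3).
On "lanterno" that produces "rnolante".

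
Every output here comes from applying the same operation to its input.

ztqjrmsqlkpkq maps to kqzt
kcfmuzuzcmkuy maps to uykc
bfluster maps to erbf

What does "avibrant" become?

ntav

The pattern: move the last 2 characters to the front (rotate right by 2), then keep only the first 4 characters.
"avibrant" → "ntavibra" → "ntav".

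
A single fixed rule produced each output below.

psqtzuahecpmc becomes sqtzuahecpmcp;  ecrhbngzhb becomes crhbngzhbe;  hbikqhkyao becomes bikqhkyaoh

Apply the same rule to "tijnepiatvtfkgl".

ijnepiatvtfkglt

Rule — move the first character to the end.
Doing the same to "tijnepiatvtfkgl": "ijnepiatvtfkglt".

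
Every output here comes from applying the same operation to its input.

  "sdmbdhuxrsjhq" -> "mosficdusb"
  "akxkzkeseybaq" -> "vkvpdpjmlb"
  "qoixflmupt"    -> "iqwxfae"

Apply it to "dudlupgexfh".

wfarpiqs

Rule — shift every letter 11 places forward in the alphabet (wrapping around), then delete the first 3 characters.
Working it through for "dudlupgexfh": intermediate "ofowfarpiqs", final "wfarpiqs".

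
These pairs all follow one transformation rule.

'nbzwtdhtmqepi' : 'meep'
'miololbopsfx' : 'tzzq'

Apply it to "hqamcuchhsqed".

bnsb

Each output is the input with this applied: keep one character in every 3, starting at position 2 (positions 2nd, 5th, 8th, ...), then shift every letter 11 places forward in the alphabet (wrapping around).
Doing the same to "hqamcuchhsqed": "bnsb".
(Check on "miololbopsfx": → "ioof" → "tzzq" ✓)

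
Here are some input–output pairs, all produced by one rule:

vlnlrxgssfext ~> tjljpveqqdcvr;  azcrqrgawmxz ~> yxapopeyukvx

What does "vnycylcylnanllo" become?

Looking at the pairs, the operation is to shift every letter 2 places backward in the alphabet (wrapping around).
On "vnycylcylnanllo" that produces "tlwawjawjlyljjm".

tlwawjawjlyljjm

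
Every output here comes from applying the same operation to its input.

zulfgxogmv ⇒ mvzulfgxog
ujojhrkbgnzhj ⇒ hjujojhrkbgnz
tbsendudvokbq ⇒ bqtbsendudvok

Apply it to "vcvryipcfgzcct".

ctvcvryipcfgzc

Each output is the input with this applied: move the last 2 characters to the front (rotate right by 2).
Doing the same to "vcvryipcfgzcct": "ctvcvryipcfgzc".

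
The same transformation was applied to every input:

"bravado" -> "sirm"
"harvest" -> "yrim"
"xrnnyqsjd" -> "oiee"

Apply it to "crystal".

The pattern: shift every letter 9 places backward in the alphabet (wrapping around), then keep only the first 4 characters.
For "crystal", step one produces "tipjkrc"; step two turns that into "tipj".

tipj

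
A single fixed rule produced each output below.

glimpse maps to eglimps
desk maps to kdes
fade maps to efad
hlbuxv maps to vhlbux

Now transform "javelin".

Rule — move the last character to the front.
Applying that to "javelin" gives "njaveli".

njaveli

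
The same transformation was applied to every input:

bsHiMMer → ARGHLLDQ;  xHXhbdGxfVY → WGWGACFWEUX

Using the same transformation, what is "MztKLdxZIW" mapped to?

LYSJKCWYHV

Each output is the input with this applied: shift every letter 1 place backward in the alphabet (wrapping around), then convert every letter to uppercase.
On "MztKLdxZIW": the first step gives "LysJKcwYHV", and the second then gives "LYSJKCWYHV".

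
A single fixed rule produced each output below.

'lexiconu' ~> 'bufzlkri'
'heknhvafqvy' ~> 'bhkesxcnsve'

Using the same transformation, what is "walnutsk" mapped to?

xikrqpht

The transformation: move the first character to the end, then shift every letter 3 places backward in the alphabet (wrapping around).
On "walnutsk": the first step gives "alnutskw", and the second then gives "xikrqpht".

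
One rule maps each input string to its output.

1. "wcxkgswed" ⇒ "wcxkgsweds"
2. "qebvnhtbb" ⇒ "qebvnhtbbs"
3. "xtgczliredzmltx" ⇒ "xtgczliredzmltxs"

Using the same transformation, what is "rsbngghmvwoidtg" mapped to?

rsbngghmvwoidtgs

In each case the input is transformed by: append "s".
Applying that to "rsbngghmvwoidtg" gives "rsbngghmvwoidtgs".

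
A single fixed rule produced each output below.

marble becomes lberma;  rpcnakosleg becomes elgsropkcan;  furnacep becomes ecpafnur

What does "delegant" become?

What's happening: move the last 2 characters to the front (rotate right by 2), then take characters alternately from the front and the back (1st, last, 2nd, 2nd-last, ...).
Starting from "delegant": after the first operation, "ntdelega"; after the second, "natgdeel".
(Check on "rpcnakosleg": → "egrpcnakosl" → "elgsropkcan" ✓)

natgdeel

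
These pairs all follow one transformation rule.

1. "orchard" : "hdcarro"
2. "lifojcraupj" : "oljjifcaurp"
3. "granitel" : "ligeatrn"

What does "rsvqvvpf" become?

srqpfvvv

Each output is the input with this applied: sort the characters into reverse alphabetical order, then move the first 3 characters to the end (rotate left by 3).
Working it through for "rsvqvvpf": intermediate "vvvsrqpf", final "srqpfvvv".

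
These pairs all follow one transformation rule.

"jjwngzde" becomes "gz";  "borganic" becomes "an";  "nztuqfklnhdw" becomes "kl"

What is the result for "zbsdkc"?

dk

The transformation: swap the front and back halves of the string, then keep only the first 2 characters.
Starting from "zbsdkc": after the first operation, "dkczbs"; after the second, "dk".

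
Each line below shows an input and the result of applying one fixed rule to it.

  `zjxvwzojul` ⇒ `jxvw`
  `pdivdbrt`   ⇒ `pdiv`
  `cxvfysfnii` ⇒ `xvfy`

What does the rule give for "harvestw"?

The pattern: swap the front and back halves of the string, then keep only the last 4 characters.
"harvestw" → "harv".

harv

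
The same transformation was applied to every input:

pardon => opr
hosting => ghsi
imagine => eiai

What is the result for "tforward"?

The pattern: keep every other character starting from the first (positions 1st, 3rd, 5th, ...), then move the last character to the front.
Working it through for "tforward": intermediate "towr", final "rtow".

rtow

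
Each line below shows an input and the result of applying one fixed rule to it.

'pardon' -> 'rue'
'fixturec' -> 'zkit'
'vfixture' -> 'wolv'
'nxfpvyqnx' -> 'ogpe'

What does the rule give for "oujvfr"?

lmi

In each case the input is transformed by: shift every letter 9 places backward in the alphabet (wrapping around), then keep every other character starting from the second (positions 2nd, 4th, 6th, ...).
"oujvfr" → "flamwi" → "lmi".
(Check on "fixturec": → "wzoklivt" → "zkit" ✓)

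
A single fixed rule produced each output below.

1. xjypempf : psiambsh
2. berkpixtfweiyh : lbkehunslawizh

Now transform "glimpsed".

vhgjolps

What's happening: move the last 3 characters to the front (rotate right by 3), then shift every letter 3 places forward in the alphabet (wrapping around).
Applying both steps to "glimpsed": "sedglimp", then "vhgjolps".
(Check on "berkpixtfweiyh": → "iyhberkpixtfwe" → "lbkehunslawizh" ✓)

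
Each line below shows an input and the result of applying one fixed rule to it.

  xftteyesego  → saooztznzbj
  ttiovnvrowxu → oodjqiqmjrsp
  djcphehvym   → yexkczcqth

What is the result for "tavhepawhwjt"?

ovqczkvrcreo

Looking at the pairs, the operation is to shift every letter 5 places backward in the alphabet (wrapping around).
For "tavhepawhwjt" the result is "ovqczkvrcreo".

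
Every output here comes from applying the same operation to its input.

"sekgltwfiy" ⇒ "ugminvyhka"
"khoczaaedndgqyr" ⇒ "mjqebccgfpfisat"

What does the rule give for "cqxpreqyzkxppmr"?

In each case the input is transformed by: shift every letter 2 places forward in the alphabet (wrapping around).
So "cqxpreqyzkxppmr" becomes "eszrtgsabmzrrot".

eszrtgsabmzrrot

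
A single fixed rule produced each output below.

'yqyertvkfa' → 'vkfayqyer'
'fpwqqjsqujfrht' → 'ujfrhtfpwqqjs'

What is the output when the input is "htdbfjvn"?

What's happening: swap the front and back halves of the string, then delete the first character.
On "htdbfjvn": the first step gives "fjvnhtdb", and the second then gives "jvnhtdb".

jvnhtdb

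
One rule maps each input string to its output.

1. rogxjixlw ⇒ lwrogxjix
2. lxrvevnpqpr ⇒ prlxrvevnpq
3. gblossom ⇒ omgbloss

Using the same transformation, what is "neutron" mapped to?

The pattern: move the last 2 characters to the front (rotate right by 2).
On "neutron" that produces "onneutr".

onneutr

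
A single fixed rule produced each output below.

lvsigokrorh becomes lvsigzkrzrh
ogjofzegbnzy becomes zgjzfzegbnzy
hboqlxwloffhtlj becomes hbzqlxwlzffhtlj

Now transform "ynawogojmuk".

ynawzgzjmuk

Each output is the input with this applied: replace every "o" with "z".
Doing the same to "ynawogojmuk": "ynawzgzjmuk".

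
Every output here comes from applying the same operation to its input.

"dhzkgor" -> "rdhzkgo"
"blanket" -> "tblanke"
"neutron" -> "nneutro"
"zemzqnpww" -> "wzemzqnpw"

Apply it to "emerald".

demeral

In each case the input is transformed by: move the last character to the front.
So "emerald" becomes "demeral".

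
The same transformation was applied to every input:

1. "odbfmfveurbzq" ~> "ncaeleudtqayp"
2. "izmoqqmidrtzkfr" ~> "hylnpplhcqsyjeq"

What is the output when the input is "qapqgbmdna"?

The rule is to shift every letter 1 place backward in the alphabet (wrapping around).
So "qapqgbmdna" becomes "pzopfalcmz".

pzopfalcmz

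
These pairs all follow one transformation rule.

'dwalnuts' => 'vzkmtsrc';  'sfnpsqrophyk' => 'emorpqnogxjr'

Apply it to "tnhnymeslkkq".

Rule — shift every letter 1 place backward in the alphabet (wrapping around), then move the first character to the end.
Starting from "tnhnymeslkkq": after the first operation, "smgmxldrkjjp"; after the second, "mgmxldrkjjps".
(Check on "dwalnuts": → "cvzkmtsr" → "vzkmtsrc" ✓)

mgmxldrkjjps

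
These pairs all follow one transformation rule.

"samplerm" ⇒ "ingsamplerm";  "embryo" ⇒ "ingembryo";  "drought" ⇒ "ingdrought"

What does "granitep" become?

inggranitep

Each output is the input with this applied: prepend "ing".
"granitep" → "inggranitep".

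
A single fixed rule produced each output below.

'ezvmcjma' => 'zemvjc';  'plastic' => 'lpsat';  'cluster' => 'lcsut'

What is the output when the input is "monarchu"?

omancr

The rule is to delete the last 2 characters, then swap each adjacent pair of characters (1↔2, 3↔4, ...).
Starting from "monarchu": after the first operation, "monarc"; after the second, "omancr".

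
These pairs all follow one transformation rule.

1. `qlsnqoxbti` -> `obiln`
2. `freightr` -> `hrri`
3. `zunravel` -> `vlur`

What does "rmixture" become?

The rule is to keep every other character starting from the second (positions 2nd, 4th, 6th, ...), then move the first 2 characters to the end (rotate left by 2).
Starting from "rmixture": after the first operation, "mxue"; after the second, "uemx".

uemx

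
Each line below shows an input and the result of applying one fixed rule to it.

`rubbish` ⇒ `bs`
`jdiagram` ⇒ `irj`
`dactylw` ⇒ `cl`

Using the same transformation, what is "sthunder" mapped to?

The pattern: move the first character to the end, then keep one character in every 3, starting at position 2 (positions 2nd, 5th, 8th, ...).
Working it through for "sthunder": intermediate "thunders", final "hds".

hds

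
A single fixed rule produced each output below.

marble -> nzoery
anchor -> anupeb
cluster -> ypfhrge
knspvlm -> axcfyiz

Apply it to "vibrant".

vieoang

Looking at the pairs, the operation is to swap each adjacent pair of characters (1↔2, 3↔4, ...), then shift every letter 13 places forward in the alphabet (wrapping around) — i.e. ROT13.
Working it through for "vibrant": intermediate "ivrbnat", final "vieoang".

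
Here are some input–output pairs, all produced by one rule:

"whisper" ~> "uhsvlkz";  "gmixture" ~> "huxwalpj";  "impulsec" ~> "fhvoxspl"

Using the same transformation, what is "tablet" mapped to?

Rule — shift every letter 3 places forward in the alphabet (wrapping around), then reverse the string.
Working it through for "tablet": intermediate "wdeohw", final "whoedw".

whoedw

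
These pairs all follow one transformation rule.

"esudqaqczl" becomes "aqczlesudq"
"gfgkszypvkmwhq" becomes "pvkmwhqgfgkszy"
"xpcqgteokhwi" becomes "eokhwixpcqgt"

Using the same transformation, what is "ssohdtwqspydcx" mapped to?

What's happening: swap the front and back halves of the string.
So "ssohdtwqspydcx" becomes "qspydcxssohdtw".

qspydcxssohdtw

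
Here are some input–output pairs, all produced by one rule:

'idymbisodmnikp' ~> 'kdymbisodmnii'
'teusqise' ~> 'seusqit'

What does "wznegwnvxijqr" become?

qznegwnvxijw

Rule — delete the last character, then swap the first and last characters.
So "wznegwnvxijqr" becomes "qznegwnvxijw".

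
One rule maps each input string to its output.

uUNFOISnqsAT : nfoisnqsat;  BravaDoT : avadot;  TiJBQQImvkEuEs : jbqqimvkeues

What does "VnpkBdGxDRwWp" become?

pkbdgxdrwwp

The pattern: delete the first 2 characters, then convert every letter to lowercase.
For "VnpkBdGxDRwWp", step one produces "pkBdGxDRwWp"; step two turns that into "pkbdgxdrwwp".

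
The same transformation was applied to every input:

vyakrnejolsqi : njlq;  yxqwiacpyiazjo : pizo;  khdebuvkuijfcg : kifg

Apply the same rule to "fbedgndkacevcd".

kcvd

The transformation: keep every other character starting from the second (positions 2nd, 4th, 6th, ...), then keep only the last 4 characters.
On "fbedgndkacevcd" that produces "kcvd".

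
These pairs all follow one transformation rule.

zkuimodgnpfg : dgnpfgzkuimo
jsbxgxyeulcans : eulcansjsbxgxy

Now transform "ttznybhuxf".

The pattern: swap the front and back halves of the string.
Applying that to "ttznybhuxf" gives "bhuxfttzny".

bhuxfttzny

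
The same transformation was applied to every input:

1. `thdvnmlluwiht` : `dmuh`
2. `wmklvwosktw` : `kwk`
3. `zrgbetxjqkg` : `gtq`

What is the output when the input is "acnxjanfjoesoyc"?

najsc

What's happening: keep one character in every 3, starting at position 3 (positions 3rd, 6th, 9th, ...).
Doing the same to "acnxjanfjoesoyc": "najsc".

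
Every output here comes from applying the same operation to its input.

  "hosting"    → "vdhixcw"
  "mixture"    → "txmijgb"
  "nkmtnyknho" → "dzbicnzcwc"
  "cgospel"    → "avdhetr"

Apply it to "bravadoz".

ogpkpsdq

In each case the input is transformed by: swap the first and last characters, then shift every letter 11 places backward in the alphabet (wrapping around).
Applying that to "bravadoz" gives "ogpkpsdq".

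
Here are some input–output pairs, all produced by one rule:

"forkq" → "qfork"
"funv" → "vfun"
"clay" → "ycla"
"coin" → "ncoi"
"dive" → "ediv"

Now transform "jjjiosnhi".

ijjjiosnh

What's happening: move the last character to the front.
On "jjjiosnhi" that produces "ijjjiosnh".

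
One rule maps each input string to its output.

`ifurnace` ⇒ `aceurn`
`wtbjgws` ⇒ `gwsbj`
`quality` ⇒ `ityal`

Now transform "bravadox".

doxava

The rule is to delete the first 2 characters, then move the last 3 characters to the front (rotate right by 3).
Doing the same to "bravadox": "doxava".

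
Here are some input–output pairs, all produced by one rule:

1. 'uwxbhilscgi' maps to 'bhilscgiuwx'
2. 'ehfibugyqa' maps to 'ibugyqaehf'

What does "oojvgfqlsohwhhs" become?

vgfqlsohwhhsooj

The pattern: move the first 3 characters to the end (rotate left by 3).
Doing the same to "oojvgfqlsohwhhs": "vgfqlsohwhhsooj".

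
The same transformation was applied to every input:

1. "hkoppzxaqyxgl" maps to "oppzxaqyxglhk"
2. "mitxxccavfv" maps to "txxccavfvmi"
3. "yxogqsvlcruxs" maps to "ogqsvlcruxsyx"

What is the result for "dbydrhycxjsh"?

ydrhycxjshdb

Looking at the pairs, the operation is to move the first 2 characters to the end (rotate left by 2).
"dbydrhycxjsh" → "ydrhycxjshdb".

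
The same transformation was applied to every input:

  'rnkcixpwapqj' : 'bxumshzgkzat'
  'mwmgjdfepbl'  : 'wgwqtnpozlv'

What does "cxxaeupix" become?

Each output is the input with this applied: shift every letter 10 places forward in the alphabet (wrapping around).
For "cxxaeupix" the result is "mhhkoezsh".

mhhkoezsh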